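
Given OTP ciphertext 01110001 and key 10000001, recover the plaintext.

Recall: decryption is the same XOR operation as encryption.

Step 1: XOR ciphertext with key:
  Ciphertext: 01110001
  Key:        10000001
  XOR:        11110000
Step 2: Plaintext = 11110000 = 240 in decimal.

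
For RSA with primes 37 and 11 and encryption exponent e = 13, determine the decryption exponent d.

Step 1: n = 37 * 11 = 407.
Step 2: phi(n) = 36 * 10 = 360.
Step 3: Find d such that 13 * d = 1 (mod 360).
Step 4: d = 13^(-1) mod 360 = 277.
Verification: 13 * 277 = 3601 = 10 * 360 + 1.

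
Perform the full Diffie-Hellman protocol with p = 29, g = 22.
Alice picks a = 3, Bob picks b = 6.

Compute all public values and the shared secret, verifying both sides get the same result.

Step 1: A = g^a mod p = 22^3 mod 29 = 5.
Step 2: B = g^b mod p = 22^6 mod 29 = 25.
Step 3: Alice computes s = B^a mod p = 25^3 mod 29 = 23.
Step 4: Bob computes s = A^b mod p = 5^6 mod 29 = 23.
Both sides agree: shared secret = 23.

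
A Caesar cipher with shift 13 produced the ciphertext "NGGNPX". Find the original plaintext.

Step 1: Reverse the shift by subtracting 13 from each letter position.
  N (position 13) -> position (13-13) mod 26 = 0 -> A
  G (position 6) -> position (6-13) mod 26 = 19 -> T
  G (position 6) -> position (6-13) mod 26 = 19 -> T
  N (position 13) -> position (13-13) mod 26 = 0 -> A
  P (position 15) -> position (15-13) mod 26 = 2 -> C
  X (position 23) -> position (23-13) mod 26 = 10 -> K
Decrypted message: ATTACK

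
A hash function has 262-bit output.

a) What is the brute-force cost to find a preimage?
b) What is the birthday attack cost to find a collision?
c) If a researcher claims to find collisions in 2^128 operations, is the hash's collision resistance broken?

Step 1: Preimage resistance requires brute-force of 2^262 operations.
Step 2: Collision resistance (birthday bound) = 2^(262/2) = 2^131.
Step 3: The claimed attack costs 2^128 operations.
Step 4: Since 2^128 < 2^131, the claimed attack beats the generic birthday bound, so collision resistance is broken.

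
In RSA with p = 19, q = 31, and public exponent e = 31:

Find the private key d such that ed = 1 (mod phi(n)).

Step 1: n = 19 * 31 = 589.
Step 2: phi(n) = 18 * 30 = 540.
Step 3: Find d such that 31 * d = 1 (mod 540).
Step 4: d = 31^(-1) mod 540 = 331.
Verification: 31 * 331 = 10261 = 19 * 540 + 1.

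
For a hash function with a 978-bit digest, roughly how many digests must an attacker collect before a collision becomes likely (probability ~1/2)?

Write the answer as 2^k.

Step 1: The birthday paradox gives collision probability ~50% after sqrt(2^n) = 2^(n/2) hashes.
Step 2: For 978-bit output: 2^(978/2) = 2^489.
Step 3: Approximately 2^489 hash computations needed.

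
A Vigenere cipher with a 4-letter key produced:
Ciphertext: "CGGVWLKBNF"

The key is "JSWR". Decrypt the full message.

Step 1: Key 'JSWR' has length 4. Extended key: JSWRJSWRJS
Step 2: Decrypt each position:
  C(2) - J(9) = 19 = T
  G(6) - S(18) = 14 = O
  G(6) - W(22) = 10 = K
  V(21) - R(17) = 4 = E
  W(22) - J(9) = 13 = N
  L(11) - S(18) = 19 = T
  K(10) - W(22) = 14 = O
  B(1) - R(17) = 10 = K
  N(13) - J(9) = 4 = E
  F(5) - S(18) = 13 = N
Plaintext: TOKENTOKEN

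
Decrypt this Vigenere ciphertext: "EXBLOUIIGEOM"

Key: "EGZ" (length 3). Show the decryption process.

Step 1: Key 'EGZ' has length 3. Extended key: EGZEGZEGZEGZ
Step 2: Decrypt each position:
  E(4) - E(4) = 0 = A
  X(23) - G(6) = 17 = R
  B(1) - Z(25) = 2 = C
  L(11) - E(4) = 7 = H
  O(14) - G(6) = 8 = I
  U(20) - Z(25) = 21 = V
  I(8) - E(4) = 4 = E
  I(8) - G(6) = 2 = C
  G(6) - Z(25) = 7 = H
  E(4) - E(4) = 0 = A
  O(14) - G(6) = 8 = I
  M(12) - Z(25) = 13 = N
Plaintext: ARCHIVECHAIN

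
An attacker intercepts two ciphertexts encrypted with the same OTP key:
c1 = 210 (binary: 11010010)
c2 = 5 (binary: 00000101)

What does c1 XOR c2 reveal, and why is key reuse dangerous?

Step 1: c1 XOR c2 = (m1 XOR k) XOR (m2 XOR k).
Step 2: By XOR associativity/commutativity: = m1 XOR m2 XOR k XOR k = m1 XOR m2.
Step 3: 11010010 XOR 00000101 = 11010111 = 215.
Step 4: The key cancels out! An attacker learns m1 XOR m2 = 215, revealing the relationship between plaintexts.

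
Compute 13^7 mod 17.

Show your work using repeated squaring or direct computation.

Step 1: Compute 13^7 mod 17 step by step, reducing modulo 17 at each step.
  13^1 mod 17 = 13
  13^2 mod 17 = (13 * 13) mod 17 = 16
  13^3 mod 17 = (16 * 13) mod 17 = 4
  13^4 mod 17 = (4 * 13) mod 17 = 1
  13^5 mod 17 = (1 * 13) mod 17 = 13
  13^6 mod 17 = (13 * 13) mod 17 = 16
  13^7 mod 17 = (16 * 13) mod 17 = 4
Step 2: Result = 4.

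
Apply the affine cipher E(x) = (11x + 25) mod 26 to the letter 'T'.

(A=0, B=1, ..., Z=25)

Step 1: Convert 'T' to number: x = 19.
Step 2: E(19) = (11 * 19 + 25) mod 26 = 234 mod 26 = 0.
Step 3: Convert 0 back to letter: A.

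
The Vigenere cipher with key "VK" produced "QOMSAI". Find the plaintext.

Step 1: Extend key: VKVKVK
Step 2: Decrypt each letter (c - k) mod 26:
  Q(16) - V(21) = (16-21) mod 26 = 21 = V
  O(14) - K(10) = (14-10) mod 26 = 4 = E
  M(12) - V(21) = (12-21) mod 26 = 17 = R
  S(18) - K(10) = (18-10) mod 26 = 8 = I
  A(0) - V(21) = (0-21) mod 26 = 5 = F
  I(8) - K(10) = (8-10) mod 26 = 24 = Y
Plaintext: VERIFY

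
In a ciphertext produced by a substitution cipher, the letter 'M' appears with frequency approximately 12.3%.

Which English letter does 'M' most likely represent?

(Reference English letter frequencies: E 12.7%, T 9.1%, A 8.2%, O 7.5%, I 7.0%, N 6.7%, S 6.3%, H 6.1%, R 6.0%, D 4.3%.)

Step 1: The observed frequency is 12.3%.
Step 2: Compare with English frequencies:
  E: 12.7% (difference: 0.4%) <-- closest
  T: 9.1% (difference: 3.2%)
  A: 8.2% (difference: 4.1%)
  O: 7.5% (difference: 4.8%)
  I: 7.0% (difference: 5.3%)
  N: 6.7% (difference: 5.6%)
  S: 6.3% (difference: 6.0%)
  H: 6.1% (difference: 6.2%)
  R: 6.0% (difference: 6.3%)
  D: 4.3% (difference: 8.0%)
Step 3: 'M' most likely represents 'E' (frequency 12.7%).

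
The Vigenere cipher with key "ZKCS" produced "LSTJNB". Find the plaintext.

Step 1: Extend key: ZKCSZK
Step 2: Decrypt each letter (c - k) mod 26:
  L(11) - Z(25) = (11-25) mod 26 = 12 = M
  S(18) - K(10) = (18-10) mod 26 = 8 = I
  T(19) - C(2) = (19-2) mod 26 = 17 = R
  J(9) - S(18) = (9-18) mod 26 = 17 = R
  N(13) - Z(25) = (13-25) mod 26 = 14 = O
  B(1) - K(10) = (1-10) mod 26 = 17 = R
Plaintext: MIRROR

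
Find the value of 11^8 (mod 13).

Step 1: Compute 11^8 mod 13 step by step, reducing modulo 13 at each step.
  11^1 mod 13 = 11
  11^2 mod 13 = (11 * 11) mod 13 = 4
  11^3 mod 13 = (4 * 11) mod 13 = 5
  11^4 mod 13 = (5 * 11) mod 13 = 3
  11^5 mod 13 = (3 * 11) mod 13 = 7
  11^6 mod 13 = (7 * 11) mod 13 = 12
  11^7 mod 13 = (12 * 11) mod 13 = 2
  11^8 mod 13 = (2 * 11) mod 13 = 9
Step 2: Result = 9.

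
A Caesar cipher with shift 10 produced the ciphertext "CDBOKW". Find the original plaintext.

Step 1: Reverse the shift by subtracting 10 from each letter position.
  C (position 2) -> position (2-10) mod 26 = 18 -> S
  D (position 3) -> position (3-10) mod 26 = 19 -> T
  B (position 1) -> position (1-10) mod 26 = 17 -> R
  O (position 14) -> position (14-10) mod 26 = 4 -> E
  K (position 10) -> position (10-10) mod 26 = 0 -> A
  W (position 22) -> position (22-10) mod 26 = 12 -> M
Decrypted message: STREAM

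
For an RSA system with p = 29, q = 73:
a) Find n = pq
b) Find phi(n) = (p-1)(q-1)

Step 1: n = p * q = 29 * 73 = 2117.
Step 2: phi(n) = (p-1)(q-1) = 28 * 72 = 2016.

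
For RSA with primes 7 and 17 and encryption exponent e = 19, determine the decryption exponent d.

Step 1: n = 7 * 17 = 119.
Step 2: phi(n) = 6 * 16 = 96.
Step 3: Find d such that 19 * d = 1 (mod 96).
Step 4: d = 19^(-1) mod 96 = 91.
Verification: 19 * 91 = 1729 = 18 * 96 + 1.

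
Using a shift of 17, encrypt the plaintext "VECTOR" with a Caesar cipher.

Step 1: For each letter, shift forward by 17 positions (mod 26).
  V (position 21) -> position (21+17) mod 26 = 12 -> M
  E (position 4) -> position (4+17) mod 26 = 21 -> V
  C (position 2) -> position (2+17) mod 26 = 19 -> T
  T (position 19) -> position (19+17) mod 26 = 10 -> K
  O (position 14) -> position (14+17) mod 26 = 5 -> F
  R (position 17) -> position (17+17) mod 26 = 8 -> I
Result: MVTKFI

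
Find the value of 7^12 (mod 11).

Step 1: Compute 7^12 mod 11 step by step, reducing modulo 11 at each step.
  7^1 mod 11 = 7
  7^2 mod 11 = (7 * 7) mod 11 = 5
  7^3 mod 11 = (5 * 7) mod 11 = 2
  7^4 mod 11 = (2 * 7) mod 11 = 3
  7^5 mod 11 = (3 * 7) mod 11 = 10
  7^6 mod 11 = (10 * 7) mod 11 = 4
  7^7 mod 11 = (4 * 7) mod 11 = 6
  7^8 mod 11 = (6 * 7) mod 11 = 9
  7^9 mod 11 = (9 * 7) mod 11 = 8
  7^10 mod 11 = (8 * 7) mod 11 = 1
  7^11 mod 11 = (1 * 7) mod 11 = 7
  7^12 mod 11 = (7 * 7) mod 11 = 5
Step 2: Result = 5.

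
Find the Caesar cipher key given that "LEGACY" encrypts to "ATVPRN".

Step 1: Compare first letters: L (position 11) -> A (position 0).
Step 2: Shift = (0 - 11) mod 26 = 15.
The shift value is 15.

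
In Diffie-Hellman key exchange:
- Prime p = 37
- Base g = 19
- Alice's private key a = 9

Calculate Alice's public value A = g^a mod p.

Step 1: A = g^a mod p = 19^9 mod 37.
  19^1 mod 37 = 19
  19^2 mod 37 = (19 * 19) mod 37 = 28
  19^3 mod 37 = (28 * 19) mod 37 = 14
  19^4 mod 37 = (14 * 19) mod 37 = 7
  19^5 mod 37 = (7 * 19) mod 37 = 22
  19^6 mod 37 = (22 * 19) mod 37 = 11
  19^7 mod 37 = (11 * 19) mod 37 = 24
  19^8 mod 37 = (24 * 19) mod 37 = 12
  19^9 mod 37 = (12 * 19) mod 37 = 6
Result: A = 6.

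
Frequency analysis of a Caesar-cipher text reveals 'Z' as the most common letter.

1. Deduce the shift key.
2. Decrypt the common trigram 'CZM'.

Step 1: In English, 'E' is the most frequent letter (12.7%).
Step 2: The most frequent ciphertext letter is 'Z' (position 25).
Step 3: Shift = (25 - 4) mod 26 = 21.
Step 4: Decrypt 'CZM' by shifting back 21:
  C -> H
  Z -> E
  M -> R
Step 5: 'CZM' decrypts to 'HER'.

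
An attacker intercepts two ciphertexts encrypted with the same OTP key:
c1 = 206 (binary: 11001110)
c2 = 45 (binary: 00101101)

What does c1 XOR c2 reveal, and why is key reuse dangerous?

Step 1: c1 XOR c2 = (m1 XOR k) XOR (m2 XOR k).
Step 2: By XOR associativity/commutativity: = m1 XOR m2 XOR k XOR k = m1 XOR m2.
Step 3: 11001110 XOR 00101101 = 11100011 = 227.
Step 4: The key cancels out! An attacker learns m1 XOR m2 = 227, revealing the relationship between plaintexts.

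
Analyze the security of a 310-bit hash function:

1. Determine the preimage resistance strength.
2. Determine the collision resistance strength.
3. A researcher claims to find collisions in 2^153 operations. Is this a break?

Step 1: Preimage resistance requires brute-force of 2^310 operations.
Step 2: Collision resistance (birthday bound) = 2^(310/2) = 2^155.
Step 3: The claimed attack costs 2^153 operations.
Step 4: Since 2^153 < 2^155, the claimed attack beats the generic birthday bound, so collision resistance is broken.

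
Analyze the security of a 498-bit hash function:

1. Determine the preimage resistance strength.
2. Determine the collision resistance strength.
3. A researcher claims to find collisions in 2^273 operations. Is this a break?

Step 1: Preimage resistance requires brute-force of 2^498 operations.
Step 2: Collision resistance (birthday bound) = 2^(498/2) = 2^249.
Step 3: The claimed attack costs 2^273 operations.
Step 4: Since 2^273 >= 2^249, the claimed attack is no faster than the generic birthday attack, so this does not break collision resistance.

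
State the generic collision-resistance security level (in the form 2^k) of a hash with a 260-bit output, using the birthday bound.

Step 1: The birthday paradox gives collision probability ~50% after sqrt(2^n) = 2^(n/2) hashes.
Step 2: For 260-bit output: 2^(260/2) = 2^130.
Step 3: Approximately 2^130 hash computations needed.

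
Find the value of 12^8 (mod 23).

Step 1: Compute 12^8 mod 23 step by step, reducing modulo 23 at each step.
  12^1 mod 23 = 12
  12^2 mod 23 = (12 * 12) mod 23 = 6
  12^3 mod 23 = (6 * 12) mod 23 = 3
  12^4 mod 23 = (3 * 12) mod 23 = 13
  12^5 mod 23 = (13 * 12) mod 23 = 18
  12^6 mod 23 = (18 * 12) mod 23 = 9
  12^7 mod 23 = (9 * 12) mod 23 = 16
  12^8 mod 23 = (16 * 12) mod 23 = 8
Step 2: Result = 8.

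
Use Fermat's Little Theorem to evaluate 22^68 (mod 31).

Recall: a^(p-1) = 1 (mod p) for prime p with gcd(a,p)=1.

Step 1: Since 31 is prime, by Fermat's Little Theorem: 22^30 = 1 (mod 31).
Step 2: Reduce exponent: 68 mod 30 = 8.
Step 3: So 22^68 = 22^8 (mod 31).
Step 4: 22^8 mod 31 = 28.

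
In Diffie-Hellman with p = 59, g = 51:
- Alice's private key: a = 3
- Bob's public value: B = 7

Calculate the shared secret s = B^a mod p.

Step 1: s = B^a mod p = 7^3 mod 59.
  7^1 mod 59 = 7
  7^2 mod 59 = (7 * 7) mod 59 = 49
  7^3 mod 59 = (49 * 7) mod 59 = 48
Result: shared secret = 48.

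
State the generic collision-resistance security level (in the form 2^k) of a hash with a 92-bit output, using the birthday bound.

Step 1: The birthday paradox gives collision probability ~50% after sqrt(2^n) = 2^(n/2) hashes.
Step 2: For 92-bit output: 2^(92/2) = 2^46.
Step 3: Approximately 2^46 hash computations needed.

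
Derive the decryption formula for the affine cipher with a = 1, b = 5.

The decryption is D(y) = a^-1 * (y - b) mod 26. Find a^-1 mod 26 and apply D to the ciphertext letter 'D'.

Step 1: Find a^-1, the modular inverse of 1 mod 26.
Step 2: We need 1 * a^-1 = 1 (mod 26).
Step 3: 1 * 1 = 1 = 0 * 26 + 1, so a^-1 = 1.
Step 4: D(y) = 1(y - 5) mod 26.
Step 5: Apply to 'D' (y = 3): D(3) = 1 * (3 - 5) mod 26 = 1 * -2 mod 26 = 24 -> 'Y'.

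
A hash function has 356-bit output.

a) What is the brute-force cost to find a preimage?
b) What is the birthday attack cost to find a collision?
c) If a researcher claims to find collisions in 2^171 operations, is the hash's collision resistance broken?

Step 1: Preimage resistance requires brute-force of 2^356 operations.
Step 2: Collision resistance (birthday bound) = 2^(356/2) = 2^178.
Step 3: The claimed attack costs 2^171 operations.
Step 4: Since 2^171 < 2^178, the claimed attack beats the generic birthday bound, so collision resistance is broken.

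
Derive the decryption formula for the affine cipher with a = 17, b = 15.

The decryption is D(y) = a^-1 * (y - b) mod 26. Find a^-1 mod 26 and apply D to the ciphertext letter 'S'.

Step 1: Find a^-1, the modular inverse of 17 mod 26.
Step 2: We need 17 * a^-1 = 1 (mod 26).
Step 3: 17 * 23 = 391 = 15 * 26 + 1, so a^-1 = 23.
Step 4: D(y) = 23(y - 15) mod 26.
Step 5: Apply to 'S' (y = 18): D(18) = 23 * (18 - 15) mod 26 = 23 * 3 mod 26 = 17 -> 'R'.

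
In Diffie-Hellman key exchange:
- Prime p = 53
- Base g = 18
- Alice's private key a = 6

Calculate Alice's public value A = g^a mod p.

Step 1: A = g^a mod p = 18^6 mod 53.
  18^1 mod 53 = 18
  18^2 mod 53 = (18 * 18) mod 53 = 6
  18^3 mod 53 = (6 * 18) mod 53 = 2
  18^4 mod 53 = (2 * 18) mod 53 = 36
  18^5 mod 53 = (36 * 18) mod 53 = 12
  18^6 mod 53 = (12 * 18) mod 53 = 4
Result: A = 4.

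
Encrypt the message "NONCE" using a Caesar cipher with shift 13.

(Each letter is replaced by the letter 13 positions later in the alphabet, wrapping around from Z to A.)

Step 1: For each letter, shift forward by 13 positions (mod 26).
  N (position 13) -> position (13+13) mod 26 = 0 -> A
  O (position 14) -> position (14+13) mod 26 = 1 -> B
  N (position 13) -> position (13+13) mod 26 = 0 -> A
  C (position 2) -> position (2+13) mod 26 = 15 -> P
  E (position 4) -> position (4+13) mod 26 = 17 -> R
Result: ABAPR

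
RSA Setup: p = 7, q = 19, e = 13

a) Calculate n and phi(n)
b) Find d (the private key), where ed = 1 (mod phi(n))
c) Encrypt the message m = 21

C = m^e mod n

Step 1: n = 7 * 19 = 133.
Step 2: phi(n) = (7-1)(19-1) = 6 * 18 = 108.
Step 3: Find d = 13^(-1) mod 108 = 25.
  Verify: 13 * 25 = 325 = 1 (mod 108).
Step 4: C = 21^13 mod 133 = 98.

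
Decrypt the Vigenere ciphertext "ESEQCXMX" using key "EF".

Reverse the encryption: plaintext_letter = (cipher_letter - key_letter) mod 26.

Step 1: Extend key: EFEFEFEF
Step 2: Decrypt each letter (c - k) mod 26:
  E(4) - E(4) = (4-4) mod 26 = 0 = A
  S(18) - F(5) = (18-5) mod 26 = 13 = N
  E(4) - E(4) = (4-4) mod 26 = 0 = A
  Q(16) - F(5) = (16-5) mod 26 = 11 = L
  C(2) - E(4) = (2-4) mod 26 = 24 = Y
  X(23) - F(5) = (23-5) mod 26 = 18 = S
  M(12) - E(4) = (12-4) mod 26 = 8 = I
  X(23) - F(5) = (23-5) mod 26 = 18 = S
Plaintext: ANALYSIS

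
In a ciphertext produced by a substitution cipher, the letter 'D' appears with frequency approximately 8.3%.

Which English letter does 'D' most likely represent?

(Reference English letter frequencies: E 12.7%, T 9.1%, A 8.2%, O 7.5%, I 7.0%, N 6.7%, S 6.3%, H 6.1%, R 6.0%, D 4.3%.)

Step 1: The observed frequency is 8.3%.
Step 2: Compare with English frequencies:
  E: 12.7% (difference: 4.4%)
  T: 9.1% (difference: 0.8%)
  A: 8.2% (difference: 0.1%) <-- closest
  O: 7.5% (difference: 0.8%)
  I: 7.0% (difference: 1.3%)
  N: 6.7% (difference: 1.6%)
  S: 6.3% (difference: 2.0%)
  H: 6.1% (difference: 2.2%)
  R: 6.0% (difference: 2.3%)
  D: 4.3% (difference: 4.0%)
Step 3: 'D' most likely represents 'A' (frequency 8.2%).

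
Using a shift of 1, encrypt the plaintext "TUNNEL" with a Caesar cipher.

Step 1: For each letter, shift forward by 1 positions (mod 26).
  T (position 19) -> position (19+1) mod 26 = 20 -> U
  U (position 20) -> position (20+1) mod 26 = 21 -> V
  N (position 13) -> position (13+1) mod 26 = 14 -> O
  N (position 13) -> position (13+1) mod 26 = 14 -> O
  E (position 4) -> position (4+1) mod 26 = 5 -> F
  L (position 11) -> position (11+1) mod 26 = 12 -> M
Result: UVOOFM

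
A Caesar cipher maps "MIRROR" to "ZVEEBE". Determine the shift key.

Step 1: Compare first letters: M (position 12) -> Z (position 25).
Step 2: Shift = (25 - 12) mod 26 = 13.
The shift value is 13.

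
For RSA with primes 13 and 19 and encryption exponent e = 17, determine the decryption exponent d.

Step 1: n = 13 * 19 = 247.
Step 2: phi(n) = 12 * 18 = 216.
Step 3: Find d such that 17 * d = 1 (mod 216).
Step 4: d = 17^(-1) mod 216 = 89.
Verification: 17 * 89 = 1513 = 7 * 216 + 1.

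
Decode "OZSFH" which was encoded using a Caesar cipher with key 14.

Step 1: Reverse the shift by subtracting 14 from each letter position.
  O (position 14) -> position (14-14) mod 26 = 0 -> A
  Z (position 25) -> position (25-14) mod 26 = 11 -> L
  S (position 18) -> position (18-14) mod 26 = 4 -> E
  F (position 5) -> position (5-14) mod 26 = 17 -> R
  H (position 7) -> position (7-14) mod 26 = 19 -> T
Decrypted message: ALERT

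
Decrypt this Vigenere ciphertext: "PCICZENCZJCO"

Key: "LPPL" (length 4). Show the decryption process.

Step 1: Key 'LPPL' has length 4. Extended key: LPPLLPPLLPPL
Step 2: Decrypt each position:
  P(15) - L(11) = 4 = E
  C(2) - P(15) = 13 = N
  I(8) - P(15) = 19 = T
  C(2) - L(11) = 17 = R
  Z(25) - L(11) = 14 = O
  E(4) - P(15) = 15 = P
  N(13) - P(15) = 24 = Y
  C(2) - L(11) = 17 = R
  Z(25) - L(11) = 14 = O
  J(9) - P(15) = 20 = U
  C(2) - P(15) = 13 = N
  O(14) - L(11) = 3 = D
Plaintext: ENTROPYROUND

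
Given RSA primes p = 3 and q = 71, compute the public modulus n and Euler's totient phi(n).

Step 1: n = p * q = 3 * 71 = 213.
Step 2: phi(n) = (p-1)(q-1) = 2 * 70 = 140.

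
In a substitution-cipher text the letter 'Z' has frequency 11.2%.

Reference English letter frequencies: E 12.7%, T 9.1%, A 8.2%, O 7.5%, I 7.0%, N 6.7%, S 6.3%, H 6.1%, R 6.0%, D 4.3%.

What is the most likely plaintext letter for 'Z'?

Step 1: The observed frequency is 11.2%.
Step 2: Compare with English frequencies:
  E: 12.7% (difference: 1.5%) <-- closest
  T: 9.1% (difference: 2.1%)
  A: 8.2% (difference: 3.0%)
  O: 7.5% (difference: 3.7%)
  I: 7.0% (difference: 4.2%)
  N: 6.7% (difference: 4.5%)
  S: 6.3% (difference: 4.9%)
  H: 6.1% (difference: 5.1%)
  R: 6.0% (difference: 5.2%)
  D: 4.3% (difference: 6.9%)
Step 3: 'Z' most likely represents 'E' (frequency 12.7%).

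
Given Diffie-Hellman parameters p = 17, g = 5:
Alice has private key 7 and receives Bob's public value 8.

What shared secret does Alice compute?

Step 1: s = B^a mod p = 8^7 mod 17.
  8^1 mod 17 = 8
  8^2 mod 17 = (8 * 8) mod 17 = 13
  8^3 mod 17 = (13 * 8) mod 17 = 2
  8^4 mod 17 = (2 * 8) mod 17 = 16
  8^5 mod 17 = (16 * 8) mod 17 = 9
  8^6 mod 17 = (9 * 8) mod 17 = 4
  8^7 mod 17 = (4 * 8) mod 17 = 15
Result: shared secret = 15.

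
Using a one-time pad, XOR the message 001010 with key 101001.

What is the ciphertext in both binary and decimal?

Step 1: Write out the XOR operation bit by bit:
  Message: 001010
  Key:     101001
  XOR:     100011
Step 2: Convert to decimal: 100011 = 35.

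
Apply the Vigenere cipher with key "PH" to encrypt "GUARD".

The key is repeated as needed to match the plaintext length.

Step 1: Repeat key to match plaintext length:
  Plaintext: GUARD
  Key:       PHPHP
Step 2: Encrypt each letter:
  G(6) + P(15) = (6+15) mod 26 = 21 = V
  U(20) + H(7) = (20+7) mod 26 = 1 = B
  A(0) + P(15) = (0+15) mod 26 = 15 = P
  R(17) + H(7) = (17+7) mod 26 = 24 = Y
  D(3) + P(15) = (3+15) mod 26 = 18 = S
Ciphertext: VBPYS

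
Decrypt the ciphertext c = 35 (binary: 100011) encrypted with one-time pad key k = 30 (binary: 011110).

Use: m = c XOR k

Step 1: XOR ciphertext with key:
  Ciphertext: 100011
  Key:        011110
  XOR:        111101
Step 2: Plaintext = 111101 = 61 in decimal.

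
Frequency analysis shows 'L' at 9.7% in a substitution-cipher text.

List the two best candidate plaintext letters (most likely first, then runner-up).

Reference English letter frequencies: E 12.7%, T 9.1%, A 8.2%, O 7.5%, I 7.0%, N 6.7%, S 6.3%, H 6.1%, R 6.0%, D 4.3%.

Step 1: Observed frequency of 'L' is 9.7%.
Step 2: Compute distances to each reference frequency and sort:
  T (9.1%): difference = 0.6% <-- BEST
  A (8.2%): difference = 1.5% <-- RUNNER-UP
  O (7.5%): difference = 2.2%
  I (7.0%): difference = 2.7%
  N (6.7%): difference = 3.0%
Step 3: Most likely is 'T' (9.1%, diff 0.6%); second most likely is 'A' (8.2%, diff 1.5%).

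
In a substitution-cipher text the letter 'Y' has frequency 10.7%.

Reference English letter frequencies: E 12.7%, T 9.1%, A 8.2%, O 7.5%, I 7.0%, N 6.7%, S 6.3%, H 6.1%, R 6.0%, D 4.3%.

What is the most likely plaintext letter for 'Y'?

Step 1: The observed frequency is 10.7%.
Step 2: Compare with English frequencies:
  E: 12.7% (difference: 2.0%)
  T: 9.1% (difference: 1.6%) <-- closest
  A: 8.2% (difference: 2.5%)
  O: 7.5% (difference: 3.2%)
  I: 7.0% (difference: 3.7%)
  N: 6.7% (difference: 4.0%)
  S: 6.3% (difference: 4.4%)
  H: 6.1% (difference: 4.6%)
  R: 6.0% (difference: 4.7%)
  D: 4.3% (difference: 6.4%)
Step 3: 'Y' most likely represents 'T' (frequency 9.1%).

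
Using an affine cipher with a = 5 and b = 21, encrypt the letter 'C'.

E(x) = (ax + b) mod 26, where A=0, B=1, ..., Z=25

Step 1: Convert 'C' to number: x = 2.
Step 2: E(2) = (5 * 2 + 21) mod 26 = 31 mod 26 = 5.
Step 3: Convert 5 back to letter: F.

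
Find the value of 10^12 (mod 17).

Step 1: Compute 10^12 mod 17 step by step, reducing modulo 17 at each step.
  10^1 mod 17 = 10
  10^2 mod 17 = (10 * 10) mod 17 = 15
  10^3 mod 17 = (15 * 10) mod 17 = 14
  10^4 mod 17 = (14 * 10) mod 17 = 4
  10^5 mod 17 = (4 * 10) mod 17 = 6
  10^6 mod 17 = (6 * 10) mod 17 = 9
  10^7 mod 17 = (9 * 10) mod 17 = 5
  10^8 mod 17 = (5 * 10) mod 17 = 16
  10^9 mod 17 = (16 * 10) mod 17 = 7
  10^10 mod 17 = (7 * 10) mod 17 = 2
  10^11 mod 17 = (2 * 10) mod 17 = 3
  10^12 mod 17 = (3 * 10) mod 17 = 13
Step 2: Result = 13.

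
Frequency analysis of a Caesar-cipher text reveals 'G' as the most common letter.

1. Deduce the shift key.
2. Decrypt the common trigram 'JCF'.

Step 1: In English, 'E' is the most frequent letter (12.7%).
Step 2: The most frequent ciphertext letter is 'G' (position 6).
Step 3: Shift = (6 - 4) mod 26 = 2.
Step 4: Decrypt 'JCF' by shifting back 2:
  J -> H
  C -> A
  F -> D
Step 5: 'JCF' decrypts to 'HAD'.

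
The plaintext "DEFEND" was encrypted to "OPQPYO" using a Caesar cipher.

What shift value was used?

Step 1: Compare first letters: D (position 3) -> O (position 14).
Step 2: Shift = (14 - 3) mod 26 = 11.
The shift value is 11.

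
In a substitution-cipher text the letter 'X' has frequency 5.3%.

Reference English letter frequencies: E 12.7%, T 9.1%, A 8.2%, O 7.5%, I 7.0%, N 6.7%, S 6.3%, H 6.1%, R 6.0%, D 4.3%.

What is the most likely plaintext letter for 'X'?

Step 1: The observed frequency is 5.3%.
Step 2: Compare with English frequencies:
  E: 12.7% (difference: 7.4%)
  T: 9.1% (difference: 3.8%)
  A: 8.2% (difference: 2.9%)
  O: 7.5% (difference: 2.2%)
  I: 7.0% (difference: 1.7%)
  N: 6.7% (difference: 1.4%)
  S: 6.3% (difference: 1.0%)
  H: 6.1% (difference: 0.8%)
  R: 6.0% (difference: 0.7%) <-- closest
  D: 4.3% (difference: 1.0%)
Step 3: 'X' most likely represents 'R' (frequency 6.0%).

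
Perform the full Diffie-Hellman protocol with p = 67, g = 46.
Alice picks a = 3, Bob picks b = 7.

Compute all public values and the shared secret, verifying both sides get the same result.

Step 1: A = g^a mod p = 46^3 mod 67 = 52.
Step 2: B = g^b mod p = 46^7 mod 67 = 32.
Step 3: Alice computes s = B^a mod p = 32^3 mod 67 = 5.
Step 4: Bob computes s = A^b mod p = 52^7 mod 67 = 5.
Both sides agree: shared secret = 5.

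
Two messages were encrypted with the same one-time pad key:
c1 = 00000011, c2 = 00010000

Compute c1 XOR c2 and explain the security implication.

Step 1: c1 XOR c2 = (m1 XOR k) XOR (m2 XOR k).
Step 2: By XOR associativity/commutativity: = m1 XOR m2 XOR k XOR k = m1 XOR m2.
Step 3: 00000011 XOR 00010000 = 00010011 = 19.
Step 4: The key cancels out! An attacker learns m1 XOR m2 = 19, revealing the relationship between plaintexts.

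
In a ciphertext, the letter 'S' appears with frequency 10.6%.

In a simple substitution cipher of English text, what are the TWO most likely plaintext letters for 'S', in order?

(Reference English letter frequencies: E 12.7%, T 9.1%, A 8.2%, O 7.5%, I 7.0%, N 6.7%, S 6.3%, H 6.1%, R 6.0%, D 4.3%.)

Step 1: Observed frequency of 'S' is 10.6%.
Step 2: Compute distances to each reference frequency and sort:
  T (9.1%): difference = 1.5% <-- BEST
  E (12.7%): difference = 2.1% <-- RUNNER-UP
  A (8.2%): difference = 2.4%
  O (7.5%): difference = 3.1%
  I (7.0%): difference = 3.6%
Step 3: Most likely is 'T' (9.1%, diff 1.5%); second most likely is 'E' (12.7%, diff 2.1%).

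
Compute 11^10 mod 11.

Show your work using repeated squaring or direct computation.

Step 1: Compute 11^10 mod 11 step by step, reducing modulo 11 at each step.
  11^1 mod 11 = 0
  11^2 mod 11 = (0 * 11) mod 11 = 0
  11^3 mod 11 = (0 * 11) mod 11 = 0
  11^4 mod 11 = (0 * 11) mod 11 = 0
  11^5 mod 11 = (0 * 11) mod 11 = 0
  11^6 mod 11 = (0 * 11) mod 11 = 0
  11^7 mod 11 = (0 * 11) mod 11 = 0
  11^8 mod 11 = (0 * 11) mod 11 = 0
  11^9 mod 11 = (0 * 11) mod 11 = 0
  11^10 mod 11 = (0 * 11) mod 11 = 0
Step 2: Result = 0.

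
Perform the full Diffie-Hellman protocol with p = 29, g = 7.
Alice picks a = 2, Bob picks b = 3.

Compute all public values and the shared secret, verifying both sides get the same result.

Step 1: A = g^a mod p = 7^2 mod 29 = 20.
Step 2: B = g^b mod p = 7^3 mod 29 = 24.
Step 3: Alice computes s = B^a mod p = 24^2 mod 29 = 25.
Step 4: Bob computes s = A^b mod p = 20^3 mod 29 = 25.
Both sides agree: shared secret = 25.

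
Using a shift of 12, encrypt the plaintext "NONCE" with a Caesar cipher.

Step 1: For each letter, shift forward by 12 positions (mod 26).
  N (position 13) -> position (13+12) mod 26 = 25 -> Z
  O (position 14) -> position (14+12) mod 26 = 0 -> A
  N (position 13) -> position (13+12) mod 26 = 25 -> Z
  C (position 2) -> position (2+12) mod 26 = 14 -> O
  E (position 4) -> position (4+12) mod 26 = 16 -> Q
Result: ZAZOQ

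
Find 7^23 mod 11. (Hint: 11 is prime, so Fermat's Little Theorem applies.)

Step 1: Since 11 is prime, by Fermat's Little Theorem: 7^10 = 1 (mod 11).
Step 2: Reduce exponent: 23 mod 10 = 3.
Step 3: So 7^23 = 7^3 (mod 11).
Step 4: 7^3 mod 11 = 2.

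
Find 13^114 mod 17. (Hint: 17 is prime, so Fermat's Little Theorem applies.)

Step 1: Since 17 is prime, by Fermat's Little Theorem: 13^16 = 1 (mod 17).
Step 2: Reduce exponent: 114 mod 16 = 2.
Step 3: So 13^114 = 13^2 (mod 17).
Step 4: 13^2 mod 17 = 16.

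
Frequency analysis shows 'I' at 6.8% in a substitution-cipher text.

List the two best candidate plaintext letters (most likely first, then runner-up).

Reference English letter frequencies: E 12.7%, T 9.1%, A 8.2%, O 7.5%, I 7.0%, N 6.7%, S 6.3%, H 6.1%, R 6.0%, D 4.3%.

Step 1: Observed frequency of 'I' is 6.8%.
Step 2: Compute distances to each reference frequency and sort:
  N (6.7%): difference = 0.1% <-- BEST
  I (7.0%): difference = 0.2% <-- RUNNER-UP
  S (6.3%): difference = 0.5%
  O (7.5%): difference = 0.7%
  H (6.1%): difference = 0.7%
Step 3: Most likely is 'N' (6.7%, diff 0.1%); second most likely is 'I' (7.0%, diff 0.2%).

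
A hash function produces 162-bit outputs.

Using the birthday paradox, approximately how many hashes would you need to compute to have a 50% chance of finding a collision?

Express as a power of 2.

Step 1: The birthday paradox gives collision probability ~50% after sqrt(2^n) = 2^(n/2) hashes.
Step 2: For 162-bit output: 2^(162/2) = 2^81.
Step 3: Approximately 2^81 hash computations needed.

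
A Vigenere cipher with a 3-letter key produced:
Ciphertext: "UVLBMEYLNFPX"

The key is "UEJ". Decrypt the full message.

Step 1: Key 'UEJ' has length 3. Extended key: UEJUEJUEJUEJ
Step 2: Decrypt each position:
  U(20) - U(20) = 0 = A
  V(21) - E(4) = 17 = R
  L(11) - J(9) = 2 = C
  B(1) - U(20) = 7 = H
  M(12) - E(4) = 8 = I
  E(4) - J(9) = 21 = V
  Y(24) - U(20) = 4 = E
  L(11) - E(4) = 7 = H
  N(13) - J(9) = 4 = E
  F(5) - U(20) = 11 = L
  P(15) - E(4) = 11 = L
  X(23) - J(9) = 14 = O
Plaintext: ARCHIVEHELLO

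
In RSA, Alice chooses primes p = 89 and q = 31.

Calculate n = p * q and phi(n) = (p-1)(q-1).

Step 1: n = p * q = 89 * 31 = 2759.
Step 2: phi(n) = (p-1)(q-1) = 88 * 30 = 2640.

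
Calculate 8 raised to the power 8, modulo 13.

Step 1: Compute 8^8 mod 13 step by step, reducing modulo 13 at each step.
  8^1 mod 13 = 8
  8^2 mod 13 = (8 * 8) mod 13 = 12
  8^3 mod 13 = (12 * 8) mod 13 = 5
  8^4 mod 13 = (5 * 8) mod 13 = 1
  8^5 mod 13 = (1 * 8) mod 13 = 8
  8^6 mod 13 = (8 * 8) mod 13 = 12
  8^7 mod 13 = (12 * 8) mod 13 = 5
  8^8 mod 13 = (5 * 8) mod 13 = 1
Step 2: Result = 1.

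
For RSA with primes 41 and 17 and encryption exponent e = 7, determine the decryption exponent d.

Step 1: n = 41 * 17 = 697.
Step 2: phi(n) = 40 * 16 = 640.
Step 3: Find d such that 7 * d = 1 (mod 640).
Step 4: d = 7^(-1) mod 640 = 183.
Verification: 7 * 183 = 1281 = 2 * 640 + 1.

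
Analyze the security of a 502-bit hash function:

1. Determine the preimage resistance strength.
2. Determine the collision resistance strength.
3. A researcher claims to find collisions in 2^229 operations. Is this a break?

Step 1: Preimage resistance requires brute-force of 2^502 operations.
Step 2: Collision resistance (birthday bound) = 2^(502/2) = 2^251.
Step 3: The claimed attack costs 2^229 operations.
Step 4: Since 2^229 < 2^251, the claimed attack beats the generic birthday bound, so collision resistance is broken.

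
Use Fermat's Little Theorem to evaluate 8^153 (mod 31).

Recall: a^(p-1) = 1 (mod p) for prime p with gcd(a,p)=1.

Step 1: Since 31 is prime, by Fermat's Little Theorem: 8^30 = 1 (mod 31).
Step 2: Reduce exponent: 153 mod 30 = 3.
Step 3: So 8^153 = 8^3 (mod 31).
Step 4: 8^3 mod 31 = 16.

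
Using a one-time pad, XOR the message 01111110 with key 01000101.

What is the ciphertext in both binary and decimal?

Step 1: Write out the XOR operation bit by bit:
  Message: 01111110
  Key:     01000101
  XOR:     00111011
Step 2: Convert to decimal: 00111011 = 59.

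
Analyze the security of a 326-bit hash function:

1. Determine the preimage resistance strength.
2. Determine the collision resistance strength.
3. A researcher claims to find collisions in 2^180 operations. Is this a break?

Step 1: Preimage resistance requires brute-force of 2^326 operations.
Step 2: Collision resistance (birthday bound) = 2^(326/2) = 2^163.
Step 3: The claimed attack costs 2^180 operations.
Step 4: Since 2^180 >= 2^163, the claimed attack is no faster than the generic birthday attack, so this does not break collision resistance.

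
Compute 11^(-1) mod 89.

Step 1: We need x such that 11 * x = 1 (mod 89).
Step 2: Using the extended Euclidean algorithm or trial:
  11 * 81 = 891 = 10 * 89 + 1.
Step 3: Since 891 mod 89 = 1, the inverse is x = 81.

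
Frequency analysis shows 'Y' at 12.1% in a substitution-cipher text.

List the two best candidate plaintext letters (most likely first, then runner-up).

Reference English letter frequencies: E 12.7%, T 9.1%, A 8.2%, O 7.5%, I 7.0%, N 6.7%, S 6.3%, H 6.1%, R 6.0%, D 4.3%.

Step 1: Observed frequency of 'Y' is 12.1%.
Step 2: Compute distances to each reference frequency and sort:
  E (12.7%): difference = 0.6% <-- BEST
  T (9.1%): difference = 3.0% <-- RUNNER-UP
  A (8.2%): difference = 3.9%
  O (7.5%): difference = 4.6%
  I (7.0%): difference = 5.1%
Step 3: Most likely is 'E' (12.7%, diff 0.6%); second most likely is 'T' (9.1%, diff 3.0%).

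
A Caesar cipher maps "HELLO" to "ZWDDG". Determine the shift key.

Step 1: Compare first letters: H (position 7) -> Z (position 25).
Step 2: Shift = (25 - 7) mod 26 = 18.
The shift value is 18.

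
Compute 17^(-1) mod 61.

Step 1: We need x such that 17 * x = 1 (mod 61).
Step 2: Using the extended Euclidean algorithm or trial:
  17 * 18 = 306 = 5 * 61 + 1.
Step 3: Since 306 mod 61 = 1, the inverse is x = 18.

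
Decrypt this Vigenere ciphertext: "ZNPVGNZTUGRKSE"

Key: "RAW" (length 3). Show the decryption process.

Step 1: Key 'RAW' has length 3. Extended key: RAWRAWRAWRAWRA
Step 2: Decrypt each position:
  Z(25) - R(17) = 8 = I
  N(13) - A(0) = 13 = N
  P(15) - W(22) = 19 = T
  V(21) - R(17) = 4 = E
  G(6) - A(0) = 6 = G
  N(13) - W(22) = 17 = R
  Z(25) - R(17) = 8 = I
  T(19) - A(0) = 19 = T
  U(20) - W(22) = 24 = Y
  G(6) - R(17) = 15 = P
  R(17) - A(0) = 17 = R
  K(10) - W(22) = 14 = O
  S(18) - R(17) = 1 = B
  E(4) - A(0) = 4 = E
Plaintext: INTEGRITYPROBE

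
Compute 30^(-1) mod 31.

Step 1: We need x such that 30 * x = 1 (mod 31).
Step 2: Using the extended Euclidean algorithm or trial:
  30 * 30 = 900 = 29 * 31 + 1.
Step 3: Since 900 mod 31 = 1, the inverse is x = 30.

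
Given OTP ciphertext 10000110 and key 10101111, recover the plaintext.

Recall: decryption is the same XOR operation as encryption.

Step 1: XOR ciphertext with key:
  Ciphertext: 10000110
  Key:        10101111
  XOR:        00101001
Step 2: Plaintext = 00101001 = 41 in decimal.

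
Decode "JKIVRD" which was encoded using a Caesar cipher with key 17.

Step 1: Reverse the shift by subtracting 17 from each letter position.
  J (position 9) -> position (9-17) mod 26 = 18 -> S
  K (position 10) -> position (10-17) mod 26 = 19 -> T
  I (position 8) -> position (8-17) mod 26 = 17 -> R
  V (position 21) -> position (21-17) mod 26 = 4 -> E
  R (position 17) -> position (17-17) mod 26 = 0 -> A
  D (position 3) -> position (3-17) mod 26 = 12 -> M
Decrypted message: STREAM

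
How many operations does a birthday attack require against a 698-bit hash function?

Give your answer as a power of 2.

Step 1: The birthday paradox gives collision probability ~50% after sqrt(2^n) = 2^(n/2) hashes.
Step 2: For 698-bit output: 2^(698/2) = 2^349.
Step 3: Approximately 2^349 hash computations needed.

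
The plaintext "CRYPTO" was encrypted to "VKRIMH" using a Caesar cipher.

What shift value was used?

Step 1: Compare first letters: C (position 2) -> V (position 21).
Step 2: Shift = (21 - 2) mod 26 = 19.
The shift value is 19.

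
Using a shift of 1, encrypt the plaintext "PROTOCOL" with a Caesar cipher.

Step 1: For each letter, shift forward by 1 positions (mod 26).
  P (position 15) -> position (15+1) mod 26 = 16 -> Q
  R (position 17) -> position (17+1) mod 26 = 18 -> S
  O (position 14) -> position (14+1) mod 26 = 15 -> P
  T (position 19) -> position (19+1) mod 26 = 20 -> U
  O (position 14) -> position (14+1) mod 26 = 15 -> P
  C (position 2) -> position (2+1) mod 26 = 3 -> D
  O (position 14) -> position (14+1) mod 26 = 15 -> P
  L (position 11) -> position (11+1) mod 26 = 12 -> M
Result: QSPUPDPM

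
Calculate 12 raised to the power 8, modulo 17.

Step 1: Compute 12^8 mod 17 step by step, reducing modulo 17 at each step.
  12^1 mod 17 = 12
  12^2 mod 17 = (12 * 12) mod 17 = 8
  12^3 mod 17 = (8 * 12) mod 17 = 11
  12^4 mod 17 = (11 * 12) mod 17 = 13
  12^5 mod 17 = (13 * 12) mod 17 = 3
  12^6 mod 17 = (3 * 12) mod 17 = 2
  12^7 mod 17 = (2 * 12) mod 17 = 7
  12^8 mod 17 = (7 * 12) mod 17 = 16
Step 2: Result = 16.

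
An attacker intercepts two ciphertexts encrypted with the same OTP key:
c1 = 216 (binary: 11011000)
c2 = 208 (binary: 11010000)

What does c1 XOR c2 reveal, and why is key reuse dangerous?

Step 1: c1 XOR c2 = (m1 XOR k) XOR (m2 XOR k).
Step 2: By XOR associativity/commutativity: = m1 XOR m2 XOR k XOR k = m1 XOR m2.
Step 3: 11011000 XOR 11010000 = 00001000 = 8.
Step 4: The key cancels out! An attacker learns m1 XOR m2 = 8, revealing the relationship between plaintexts.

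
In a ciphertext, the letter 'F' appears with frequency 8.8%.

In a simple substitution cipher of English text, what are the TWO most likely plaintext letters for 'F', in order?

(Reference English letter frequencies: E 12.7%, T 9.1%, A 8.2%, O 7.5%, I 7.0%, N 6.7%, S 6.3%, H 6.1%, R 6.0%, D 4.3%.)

Step 1: Observed frequency of 'F' is 8.8%.
Step 2: Compute distances to each reference frequency and sort:
  T (9.1%): difference = 0.3% <-- BEST
  A (8.2%): difference = 0.6% <-- RUNNER-UP
  O (7.5%): difference = 1.3%
  I (7.0%): difference = 1.8%
  N (6.7%): difference = 2.1%
Step 3: Most likely is 'T' (9.1%, diff 0.3%); second most likely is 'A' (8.2%, diff 0.6%).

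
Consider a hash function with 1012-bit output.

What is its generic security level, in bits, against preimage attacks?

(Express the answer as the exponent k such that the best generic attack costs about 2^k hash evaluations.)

Step 1: The hash has a 1012-bit output.
Step 2: Preimage resistance means: given a digest h(x), it should be infeasible to find any input that hashes to it.
With a 1012-bit output there are 2^1012 possible digests, so a generic brute-force preimage search costs about 2^1012 evaluations.
Step 3: Security level = 1012 bits.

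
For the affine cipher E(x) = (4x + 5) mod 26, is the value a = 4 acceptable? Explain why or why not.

Step 1: Compute gcd(4, 26).
Step 2: gcd(4, 26) = 2.
Since gcd = 2 != 1, 4 shares a common factor with 26, so it cannot be used.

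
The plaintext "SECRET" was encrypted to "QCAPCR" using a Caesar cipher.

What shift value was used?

Step 1: Compare first letters: S (position 18) -> Q (position 16).
Step 2: Shift = (16 - 18) mod 26 = 24.
The shift value is 24.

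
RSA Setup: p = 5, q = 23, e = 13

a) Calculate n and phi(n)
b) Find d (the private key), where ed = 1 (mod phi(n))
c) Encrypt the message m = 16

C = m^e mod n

Step 1: n = 5 * 23 = 115.
Step 2: phi(n) = (5-1)(23-1) = 4 * 22 = 88.
Step 3: Find d = 13^(-1) mod 88 = 61.
  Verify: 13 * 61 = 793 = 1 (mod 88).
Step 4: C = 16^13 mod 115 = 26.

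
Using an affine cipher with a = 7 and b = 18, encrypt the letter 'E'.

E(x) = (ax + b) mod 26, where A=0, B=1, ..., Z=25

Step 1: Convert 'E' to number: x = 4.
Step 2: E(4) = (7 * 4 + 18) mod 26 = 46 mod 26 = 20.
Step 3: Convert 20 back to letter: U.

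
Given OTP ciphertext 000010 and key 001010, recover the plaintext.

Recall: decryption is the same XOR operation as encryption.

Step 1: XOR ciphertext with key:
  Ciphertext: 000010
  Key:        001010
  XOR:        001000
Step 2: Plaintext = 001000 = 8 in decimal.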